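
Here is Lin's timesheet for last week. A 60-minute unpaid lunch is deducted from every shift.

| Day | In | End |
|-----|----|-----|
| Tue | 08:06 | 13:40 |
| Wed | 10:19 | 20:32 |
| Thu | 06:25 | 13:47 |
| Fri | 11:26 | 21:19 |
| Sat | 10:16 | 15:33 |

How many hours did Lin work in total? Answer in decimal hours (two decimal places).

33.32 hours

Tue: 08:06–13:40 = 5 h 34 min; less 60 min break → 4 h 34 min
Wed: 10:19–20:32 = 10 h 13 min; less 60 min break → 9 h 13 min
Thu: 06:25–13:47 = 7 h 22 min; less 60 min break → 6 h 22 min
Fri: 11:26–21:19 = 9 h 53 min; less 60 min break → 8 h 53 min
Sat: 10:16–15:33 = 5 h 17 min; less 60 min break → 4 h 17 min
Total: 4 h 34 min + 9 h 13 min + 6 h 22 min + 8 h 53 min + 4 h 17 min = 33 h 19 min.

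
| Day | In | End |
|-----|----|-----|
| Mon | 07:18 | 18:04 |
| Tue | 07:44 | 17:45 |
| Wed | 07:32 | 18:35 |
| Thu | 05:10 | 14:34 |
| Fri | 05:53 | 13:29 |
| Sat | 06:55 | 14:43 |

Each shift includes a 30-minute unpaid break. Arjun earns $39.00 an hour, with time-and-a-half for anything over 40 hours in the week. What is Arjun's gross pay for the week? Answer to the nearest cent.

$2357.55

Mon: 07:18–18:04 = 10 h 46 min; less 30 min break → 10 h 16 min
Tue: 07:44–17:45 = 10 h 1 min; less 30 min break → 9 h 31 min
Wed: 07:32–18:35 = 11 h 3 min; less 30 min break → 10 h 33 min
Thu: 05:10–14:34 = 9 h 24 min; less 30 min break → 8 h 54 min
Fri: 05:53–13:29 = 7 h 36 min; less 30 min break → 7 h 6 min
Sat: 06:55–14:43 = 7 h 48 min; less 30 min break → 7 h 18 min
Total worked: 53 h 38 min = 3218 min.
Regular 40 h 0 min = 2400 min at $39.00/h; overtime 13 h 38 min = 818 min at $58.50/h.
Pay = (2400 × $39.00 + 818 × $58.50) ÷ 60 = $2357.55.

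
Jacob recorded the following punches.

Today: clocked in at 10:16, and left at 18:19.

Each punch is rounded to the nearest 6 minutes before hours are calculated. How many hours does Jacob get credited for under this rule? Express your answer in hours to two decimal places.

8.00 hours

Today: in 10:16→10:18, out 18:19→18:18; 8 h 0 min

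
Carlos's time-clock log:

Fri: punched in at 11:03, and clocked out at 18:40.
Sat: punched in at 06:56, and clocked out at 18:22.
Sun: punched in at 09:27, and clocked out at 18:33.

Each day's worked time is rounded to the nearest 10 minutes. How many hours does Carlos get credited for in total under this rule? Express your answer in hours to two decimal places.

28.33 hours

Fri: 11:03–18:40 = 7 h 37 min → rounds to 7 h 40 min
Sat: 06:56–18:22 = 11 h 26 min → rounds to 11 h 30 min
Sun: 09:27–18:33 = 9 h 6 min → rounds to 9 h 10 min
Total credited: 28 h 20 min.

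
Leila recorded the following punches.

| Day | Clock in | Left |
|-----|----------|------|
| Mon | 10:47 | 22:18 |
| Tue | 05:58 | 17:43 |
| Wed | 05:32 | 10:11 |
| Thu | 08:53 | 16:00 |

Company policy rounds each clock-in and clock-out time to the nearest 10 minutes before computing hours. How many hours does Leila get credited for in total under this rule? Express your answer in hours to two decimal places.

Mon: in 10:47→10:50, out 22:18→22:20; 11 h 30 min
Tue: in 05:58→06:00, out 17:43→17:40; 11 h 40 min
Wed: in 05:32→05:30, out 10:11→10:10; 4 h 40 min
Thu: in 08:53→08:50, out 16:00→16:00; 7 h 10 min
Total credited: 35 h 0 min.

35.00 hours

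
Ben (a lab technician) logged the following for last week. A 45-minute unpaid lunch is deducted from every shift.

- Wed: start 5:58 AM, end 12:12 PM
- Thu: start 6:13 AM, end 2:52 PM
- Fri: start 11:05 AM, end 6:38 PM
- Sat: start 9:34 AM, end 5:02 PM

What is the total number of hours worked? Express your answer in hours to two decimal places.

Wed: 5:58 AM–12:12 PM = 6 h 14 min; less 45 min break → 5 h 29 min
Thu: 6:13 AM–2:52 PM = 8 h 39 min; less 45 min break → 7 h 54 min
Fri: 11:05 AM–6:38 PM = 7 h 33 min; less 45 min break → 6 h 48 min
Sat: 9:34 AM–5:02 PM = 7 h 28 min; less 45 min break → 6 h 43 min
Total: 5 h 29 min + 7 h 54 min + 6 h 48 min + 6 h 43 min = 26 h 54 min.

26.90 hours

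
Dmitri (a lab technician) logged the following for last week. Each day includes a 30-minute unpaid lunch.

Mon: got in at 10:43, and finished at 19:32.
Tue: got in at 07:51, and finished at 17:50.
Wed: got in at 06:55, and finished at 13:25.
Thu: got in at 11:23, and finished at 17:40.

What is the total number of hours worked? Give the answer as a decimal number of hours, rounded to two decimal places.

29.58 hours

Mon: 10:43–19:32 = 8 h 49 min; less 30 min break → 8 h 19 min
Tue: 07:51–17:50 = 9 h 59 min; less 30 min break → 9 h 29 min
Wed: 06:55–13:25 = 6 h 30 min; less 30 min break → 6 h 0 min
Thu: 11:23–17:40 = 6 h 17 min; less 30 min break → 5 h 47 min
Total: 8 h 19 min + 9 h 29 min + 6 h 0 min + 5 h 47 min = 29 h 35 min.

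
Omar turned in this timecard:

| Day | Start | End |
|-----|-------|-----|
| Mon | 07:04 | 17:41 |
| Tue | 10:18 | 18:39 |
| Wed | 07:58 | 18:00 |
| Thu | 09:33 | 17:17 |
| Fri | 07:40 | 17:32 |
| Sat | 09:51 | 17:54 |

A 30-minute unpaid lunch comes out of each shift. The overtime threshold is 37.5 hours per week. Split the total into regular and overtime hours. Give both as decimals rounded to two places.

Mon: 07:04–17:41 = 10 h 37 min; less 30 min break → 10 h 7 min
Tue: 10:18–18:39 = 8 h 21 min; less 30 min break → 7 h 51 min
Wed: 07:58–18:00 = 10 h 2 min; less 30 min break → 9 h 32 min
Thu: 09:33–17:17 = 7 h 44 min; less 30 min break → 7 h 14 min
Fri: 07:40–17:32 = 9 h 52 min; less 30 min break → 9 h 22 min
Sat: 09:51–17:54 = 8 h 3 min; less 30 min break → 7 h 33 min
Total worked: 51 h 39 min = 51.65 h.
Threshold 37.5 h → overtime 14 h 9 min, regular 37 h 30 min.

Regular 37.50 hours, overtime 14.15 hours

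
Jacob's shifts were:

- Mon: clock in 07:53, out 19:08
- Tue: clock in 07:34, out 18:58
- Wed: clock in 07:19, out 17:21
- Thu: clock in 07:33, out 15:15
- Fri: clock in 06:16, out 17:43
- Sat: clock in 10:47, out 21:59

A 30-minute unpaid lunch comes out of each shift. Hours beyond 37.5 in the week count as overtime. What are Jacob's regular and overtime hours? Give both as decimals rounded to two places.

Mon: 07:53–19:08 = 11 h 15 min; less 30 min break → 10 h 45 min
Tue: 07:34–18:58 = 11 h 24 min; less 30 min break → 10 h 54 min
Wed: 07:19–17:21 = 10 h 2 min; less 30 min break → 9 h 32 min
Thu: 07:33–15:15 = 7 h 42 min; less 30 min break → 7 h 12 min
Fri: 06:16–17:43 = 11 h 27 min; less 30 min break → 10 h 57 min
Sat: 10:47–21:59 = 11 h 12 min; less 30 min break → 10 h 42 min
Total worked: 60 h 2 min = 60.03 h.
Threshold 37.5 h → overtime 22 h 32 min, regular 37 h 30 min.

Regular 37.50 hours, overtime 22.53 hours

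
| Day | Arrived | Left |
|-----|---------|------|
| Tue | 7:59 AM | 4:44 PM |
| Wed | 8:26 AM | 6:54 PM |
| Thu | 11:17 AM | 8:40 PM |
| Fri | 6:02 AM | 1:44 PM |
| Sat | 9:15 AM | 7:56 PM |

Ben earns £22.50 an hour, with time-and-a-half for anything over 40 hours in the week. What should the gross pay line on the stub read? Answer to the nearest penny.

Tue: 7:59 AM–4:44 PM = 8 h 45 min
Wed: 8:26 AM–6:54 PM = 10 h 28 min
Thu: 11:17 AM–8:40 PM = 9 h 23 min
Fri: 6:02 AM–1:44 PM = 7 h 42 min
Sat: 9:15 AM–7:56 PM = 10 h 41 min
Total worked: 46 h 59 min = 2819 min.
Regular 40 h 0 min = 2400 min at £22.50/h; overtime 6 h 59 min = 419 min at £33.75/h.
Pay = (2400 × £22.50 + 419 × £33.75) ÷ 60 = £1135.69.

£1135.69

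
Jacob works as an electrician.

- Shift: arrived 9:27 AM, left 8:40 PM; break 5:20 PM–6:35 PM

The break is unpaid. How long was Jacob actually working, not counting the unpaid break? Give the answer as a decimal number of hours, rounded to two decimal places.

9.97 hours

Shift: 9:27 AM–8:40 PM = 11 h 13 min; less 75 min break → 9 h 58 min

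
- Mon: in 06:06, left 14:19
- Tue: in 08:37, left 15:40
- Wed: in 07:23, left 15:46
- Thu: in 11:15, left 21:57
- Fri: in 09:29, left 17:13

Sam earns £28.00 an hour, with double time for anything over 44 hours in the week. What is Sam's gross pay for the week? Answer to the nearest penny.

£1178.33

Mon: 06:06–14:19 = 8 h 13 min
Tue: 08:37–15:40 = 7 h 3 min
Wed: 07:23–15:46 = 8 h 23 min
Thu: 11:15–21:57 = 10 h 42 min
Fri: 09:29–17:13 = 7 h 44 min
Total worked: 42 h 5 min = 2525 min.
Regular 42 h 5 min = 2525 min at £28.00/h; overtime 0 h 0 min = 0 min at £56.00/h.
Pay = (2525 × £28.00 + 0 × £56.00) ÷ 60 = £1178.33.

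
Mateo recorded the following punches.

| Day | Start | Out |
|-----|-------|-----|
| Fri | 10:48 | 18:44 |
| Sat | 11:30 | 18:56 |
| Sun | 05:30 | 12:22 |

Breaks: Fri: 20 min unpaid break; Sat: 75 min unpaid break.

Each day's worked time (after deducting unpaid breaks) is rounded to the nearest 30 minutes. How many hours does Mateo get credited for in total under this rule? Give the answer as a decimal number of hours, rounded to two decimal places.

20.50 hours

Fri: 10:48–18:44 = 7 h 56 min − 20 min = 7 h 36 min → rounds to 7 h 30 min
Sat: 11:30–18:56 = 7 h 26 min − 75 min = 6 h 11 min → rounds to 6 h 0 min
Sun: 05:30–12:22 = 6 h 52 min → rounds to 7 h 0 min
Total credited: 20 h 30 min.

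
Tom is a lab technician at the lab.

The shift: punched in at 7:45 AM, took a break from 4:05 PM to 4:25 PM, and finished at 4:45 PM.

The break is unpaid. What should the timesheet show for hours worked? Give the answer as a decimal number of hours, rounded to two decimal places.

8.67 hours

The shift: 7:45 AM–4:45 PM = 9 h 0 min; less 20 min break → 8 h 40 min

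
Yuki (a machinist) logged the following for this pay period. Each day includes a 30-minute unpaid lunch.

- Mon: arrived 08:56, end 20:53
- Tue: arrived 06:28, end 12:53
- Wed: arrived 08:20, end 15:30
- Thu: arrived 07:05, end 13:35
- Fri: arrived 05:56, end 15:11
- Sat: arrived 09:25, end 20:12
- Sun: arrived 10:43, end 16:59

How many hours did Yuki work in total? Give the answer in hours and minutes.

54 h 50 min

Mon: 08:56–20:53 = 11 h 57 min; less 30 min break → 11 h 27 min
Tue: 06:28–12:53 = 6 h 25 min; less 30 min break → 5 h 55 min
Wed: 08:20–15:30 = 7 h 10 min; less 30 min break → 6 h 40 min
Thu: 07:05–13:35 = 6 h 30 min; less 30 min break → 6 h 0 min
Fri: 05:56–15:11 = 9 h 15 min; less 30 min break → 8 h 45 min
Sat: 09:25–20:12 = 10 h 47 min; less 30 min break → 10 h 17 min
Sun: 10:43–16:59 = 6 h 16 min; less 30 min break → 5 h 46 min
Total: 11 h 27 min + 5 h 55 min + 6 h 40 min + 6 h 0 min + 8 h 45 min + 10 h 17 min + 5 h 46 min = 54 h 50 min.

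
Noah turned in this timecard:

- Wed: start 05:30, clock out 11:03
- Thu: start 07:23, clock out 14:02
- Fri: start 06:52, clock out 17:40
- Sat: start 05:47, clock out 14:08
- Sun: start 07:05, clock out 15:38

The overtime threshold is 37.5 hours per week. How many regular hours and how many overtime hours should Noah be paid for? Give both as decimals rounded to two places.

Regular 37.50 hours, overtime 2.40 hours

Wed: 05:30–11:03 = 5 h 33 min
Thu: 07:23–14:02 = 6 h 39 min
Fri: 06:52–17:40 = 10 h 48 min
Sat: 05:47–14:08 = 8 h 21 min
Sun: 07:05–15:38 = 8 h 33 min
Total worked: 39 h 54 min = 39.90 h.
Threshold 37.5 h → overtime 2 h 24 min, regular 37 h 30 min.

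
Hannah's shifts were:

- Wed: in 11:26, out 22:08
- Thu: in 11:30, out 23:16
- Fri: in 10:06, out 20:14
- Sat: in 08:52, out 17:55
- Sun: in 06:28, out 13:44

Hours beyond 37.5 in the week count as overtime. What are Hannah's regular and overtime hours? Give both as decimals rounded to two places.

Wed: 11:26–22:08 = 10 h 42 min
Thu: 11:30–23:16 = 11 h 46 min
Fri: 10:06–20:14 = 10 h 8 min
Sat: 08:52–17:55 = 9 h 3 min
Sun: 06:28–13:44 = 7 h 16 min
Total worked: 48 h 55 min = 48.92 h.
Threshold 37.5 h → overtime 11 h 25 min, regular 37 h 30 min.

Regular 37.50 hours, overtime 11.42 hours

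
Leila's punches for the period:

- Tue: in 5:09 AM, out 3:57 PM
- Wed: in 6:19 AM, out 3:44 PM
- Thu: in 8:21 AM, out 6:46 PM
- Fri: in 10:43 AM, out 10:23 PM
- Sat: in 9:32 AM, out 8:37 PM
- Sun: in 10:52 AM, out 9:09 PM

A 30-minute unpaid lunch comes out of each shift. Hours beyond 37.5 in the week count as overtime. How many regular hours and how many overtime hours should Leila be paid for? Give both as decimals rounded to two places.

Regular 37.50 hours, overtime 23.17 hours

Tue: 5:09 AM–3:57 PM = 10 h 48 min; less 30 min break → 10 h 18 min
Wed: 6:19 AM–3:44 PM = 9 h 25 min; less 30 min break → 8 h 55 min
Thu: 8:21 AM–6:46 PM = 10 h 25 min; less 30 min break → 9 h 55 min
Fri: 10:43 AM–10:23 PM = 11 h 40 min; less 30 min break → 11 h 10 min
Sat: 9:32 AM–8:37 PM = 11 h 5 min; less 30 min break → 10 h 35 min
Sun: 10:52 AM–9:09 PM = 10 h 17 min; less 30 min break → 9 h 47 min
Total worked: 60 h 40 min = 60.67 h.
Threshold 37.5 h → overtime 23 h 10 min, regular 37 h 30 min.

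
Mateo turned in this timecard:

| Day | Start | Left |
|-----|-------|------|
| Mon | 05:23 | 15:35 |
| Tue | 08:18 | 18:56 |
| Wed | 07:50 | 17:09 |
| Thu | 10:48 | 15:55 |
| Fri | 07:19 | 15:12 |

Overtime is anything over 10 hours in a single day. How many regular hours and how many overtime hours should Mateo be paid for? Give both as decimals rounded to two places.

Regular 42.32 hours, overtime 0.83 hours

Mon: 05:23–15:35 = 10 h 12 min
Tue: 08:18–18:56 = 10 h 38 min
Wed: 07:50–17:09 = 9 h 19 min
Thu: 10:48–15:55 = 5 h 7 min
Fri: 07:19–15:12 = 7 h 53 min
Mon reg 10 h 0 min / OT 0 h 12 min; Tue reg 10 h 0 min / OT 0 h 38 min; Wed reg 9 h 19 min / OT 0 h 0 min; Thu reg 5 h 7 min / OT 0 h 0 min; Fri reg 7 h 53 min / OT 0 h 0 min.
Totals: regular 42 h 19 min, overtime 0 h 50 min.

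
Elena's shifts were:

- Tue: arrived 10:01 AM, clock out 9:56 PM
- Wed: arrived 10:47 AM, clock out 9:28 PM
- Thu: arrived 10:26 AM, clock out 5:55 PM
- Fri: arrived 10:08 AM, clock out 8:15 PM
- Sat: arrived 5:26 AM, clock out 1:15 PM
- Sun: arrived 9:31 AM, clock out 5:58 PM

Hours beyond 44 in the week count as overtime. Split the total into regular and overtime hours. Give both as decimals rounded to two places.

Tue: 10:01 AM–9:56 PM = 11 h 55 min
Wed: 10:47 AM–9:28 PM = 10 h 41 min
Thu: 10:26 AM–5:55 PM = 7 h 29 min
Fri: 10:08 AM–8:15 PM = 10 h 7 min
Sat: 5:26 AM–1:15 PM = 7 h 49 min
Sun: 9:31 AM–5:58 PM = 8 h 27 min
Total worked: 56 h 28 min = 56.47 h.
Threshold 44 h → overtime 12 h 28 min, regular 44 h 0 min.

Regular 44.00 hours, overtime 12.47 hours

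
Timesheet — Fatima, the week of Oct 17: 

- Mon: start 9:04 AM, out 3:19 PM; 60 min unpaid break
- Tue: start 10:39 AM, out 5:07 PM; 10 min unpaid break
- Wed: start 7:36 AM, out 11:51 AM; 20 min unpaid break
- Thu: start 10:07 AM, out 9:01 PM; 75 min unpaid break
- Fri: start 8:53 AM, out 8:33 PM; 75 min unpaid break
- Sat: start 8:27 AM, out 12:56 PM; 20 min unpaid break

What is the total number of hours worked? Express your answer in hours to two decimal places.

39.68 hours

Mon: 9:04 AM–3:19 PM = 6 h 15 min; less 60 min break → 5 h 15 min
Tue: 10:39 AM–5:07 PM = 6 h 28 min; less 10 min break → 6 h 18 min
Wed: 7:36 AM–11:51 AM = 4 h 15 min; less 20 min break → 3 h 55 min
Thu: 10:07 AM–9:01 PM = 10 h 54 min; less 75 min break → 9 h 39 min
Fri: 8:53 AM–8:33 PM = 11 h 40 min; less 75 min break → 10 h 25 min
Sat: 8:27 AM–12:56 PM = 4 h 29 min; less 20 min break → 4 h 9 min
Total: 5 h 15 min + 6 h 18 min + 3 h 55 min + 9 h 39 min + 10 h 25 min + 4 h 9 min = 39 h 41 min.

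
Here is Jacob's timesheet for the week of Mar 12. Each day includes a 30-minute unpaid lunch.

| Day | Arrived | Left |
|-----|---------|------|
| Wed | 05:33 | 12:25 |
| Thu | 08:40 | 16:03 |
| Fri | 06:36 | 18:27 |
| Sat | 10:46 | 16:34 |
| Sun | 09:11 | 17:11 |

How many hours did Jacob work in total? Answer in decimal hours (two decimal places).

37.40 hours

Wed: 05:33–12:25 = 6 h 52 min; less 30 min break → 6 h 22 min
Thu: 08:40–16:03 = 7 h 23 min; less 30 min break → 6 h 53 min
Fri: 06:36–18:27 = 11 h 51 min; less 30 min break → 11 h 21 min
Sat: 10:46–16:34 = 5 h 48 min; less 30 min break → 5 h 18 min
Sun: 09:11–17:11 = 8 h 0 min; less 30 min break → 7 h 30 min
Total: 6 h 22 min + 6 h 53 min + 11 h 21 min + 5 h 18 min + 7 h 30 min = 37 h 24 min.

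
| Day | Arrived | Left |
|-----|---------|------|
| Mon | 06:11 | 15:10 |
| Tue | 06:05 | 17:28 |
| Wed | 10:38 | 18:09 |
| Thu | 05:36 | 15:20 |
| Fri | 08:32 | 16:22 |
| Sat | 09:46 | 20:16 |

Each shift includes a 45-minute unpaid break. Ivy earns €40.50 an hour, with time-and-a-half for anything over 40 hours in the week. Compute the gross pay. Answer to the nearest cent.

€2315.59

Mon: 06:11–15:10 = 8 h 59 min; less 45 min break → 8 h 14 min
Tue: 06:05–17:28 = 11 h 23 min; less 45 min break → 10 h 38 min
Wed: 10:38–18:09 = 7 h 31 min; less 45 min break → 6 h 46 min
Thu: 05:36–15:20 = 9 h 44 min; less 45 min break → 8 h 59 min
Fri: 08:32–16:22 = 7 h 50 min; less 45 min break → 7 h 5 min
Sat: 09:46–20:16 = 10 h 30 min; less 45 min break → 9 h 45 min
Total worked: 51 h 27 min = 3087 min.
Regular 40 h 0 min = 2400 min at €40.50/h; overtime 11 h 27 min = 687 min at €60.75/h.
Pay = (2400 × €40.50 + 687 × €60.75) ÷ 60 = €2315.59.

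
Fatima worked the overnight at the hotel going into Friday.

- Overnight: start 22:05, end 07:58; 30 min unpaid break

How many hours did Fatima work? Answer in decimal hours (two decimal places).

Overnight: 22:05 → midnight = 1 h 55 min; midnight → 07:58 = 7 h 58 min; span 9 h 53 min; less 30 min break → 9 h 23 min

9.38 hours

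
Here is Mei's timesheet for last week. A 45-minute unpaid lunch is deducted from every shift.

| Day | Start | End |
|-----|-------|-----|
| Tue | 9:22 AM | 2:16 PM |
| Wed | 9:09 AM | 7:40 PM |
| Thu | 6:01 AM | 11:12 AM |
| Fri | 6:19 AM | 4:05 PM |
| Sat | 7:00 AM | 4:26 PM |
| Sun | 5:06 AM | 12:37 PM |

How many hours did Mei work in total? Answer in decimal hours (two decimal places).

42.82 hours

Tue: 9:22 AM–2:16 PM = 4 h 54 min; less 45 min break → 4 h 9 min
Wed: 9:09 AM–7:40 PM = 10 h 31 min; less 45 min break → 9 h 46 min
Thu: 6:01 AM–11:12 AM = 5 h 11 min; less 45 min break → 4 h 26 min
Fri: 6:19 AM–4:05 PM = 9 h 46 min; less 45 min break → 9 h 1 min
Sat: 7:00 AM–4:26 PM = 9 h 26 min; less 45 min break → 8 h 41 min
Sun: 5:06 AM–12:37 PM = 7 h 31 min; less 45 min break → 6 h 46 min
Total: 4 h 9 min + 9 h 46 min + 4 h 26 min + 9 h 1 min + 8 h 41 min + 6 h 46 min = 42 h 49 min.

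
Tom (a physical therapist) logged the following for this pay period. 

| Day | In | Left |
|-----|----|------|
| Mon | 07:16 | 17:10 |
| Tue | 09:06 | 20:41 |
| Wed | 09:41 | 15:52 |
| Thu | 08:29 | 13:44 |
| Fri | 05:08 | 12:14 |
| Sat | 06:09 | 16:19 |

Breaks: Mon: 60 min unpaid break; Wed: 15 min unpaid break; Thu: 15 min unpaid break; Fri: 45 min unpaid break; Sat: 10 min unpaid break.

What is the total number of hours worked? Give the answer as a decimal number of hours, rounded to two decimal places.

Mon: 07:16–17:10 = 9 h 54 min; less 60 min break → 8 h 54 min
Tue: 09:06–20:41 = 11 h 35 min
Wed: 09:41–15:52 = 6 h 11 min; less 15 min break → 5 h 56 min
Thu: 08:29–13:44 = 5 h 15 min; less 15 min break → 5 h 0 min
Fri: 05:08–12:14 = 7 h 6 min; less 45 min break → 6 h 21 min
Sat: 06:09–16:19 = 10 h 10 min; less 10 min break → 10 h 0 min
Total: 8 h 54 min + 11 h 35 min + 5 h 56 min + 5 h 0 min + 6 h 21 min + 10 h 0 min = 47 h 46 min.

47.77 hours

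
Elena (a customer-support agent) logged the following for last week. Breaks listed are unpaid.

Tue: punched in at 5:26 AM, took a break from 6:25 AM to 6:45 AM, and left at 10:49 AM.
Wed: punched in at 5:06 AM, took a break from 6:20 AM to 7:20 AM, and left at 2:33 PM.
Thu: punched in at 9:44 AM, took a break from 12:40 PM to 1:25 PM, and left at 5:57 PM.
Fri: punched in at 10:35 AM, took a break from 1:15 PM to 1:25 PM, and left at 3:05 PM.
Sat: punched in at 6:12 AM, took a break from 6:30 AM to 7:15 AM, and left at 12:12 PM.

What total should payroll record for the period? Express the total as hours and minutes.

30 h 33 min

Tue: 5:26 AM–10:49 AM = 5 h 23 min; less 20 min break → 5 h 3 min
Wed: 5:06 AM–2:33 PM = 9 h 27 min; less 60 min break → 8 h 27 min
Thu: 9:44 AM–5:57 PM = 8 h 13 min; less 45 min break → 7 h 28 min
Fri: 10:35 AM–3:05 PM = 4 h 30 min; less 10 min break → 4 h 20 min
Sat: 6:12 AM–12:12 PM = 6 h 0 min; less 45 min break → 5 h 15 min
Total: 5 h 3 min + 8 h 27 min + 7 h 28 min + 4 h 20 min + 5 h 15 min = 30 h 33 min.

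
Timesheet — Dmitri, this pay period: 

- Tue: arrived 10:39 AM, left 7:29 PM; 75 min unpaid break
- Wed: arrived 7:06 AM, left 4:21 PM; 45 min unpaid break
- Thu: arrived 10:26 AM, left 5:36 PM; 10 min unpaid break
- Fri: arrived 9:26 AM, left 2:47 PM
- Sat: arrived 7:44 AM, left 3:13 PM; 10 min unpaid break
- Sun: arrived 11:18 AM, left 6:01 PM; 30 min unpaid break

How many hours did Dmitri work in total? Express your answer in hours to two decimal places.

41.97 hours

Tue: 10:39 AM–7:29 PM = 8 h 50 min; less 75 min break → 7 h 35 min
Wed: 7:06 AM–4:21 PM = 9 h 15 min; less 45 min break → 8 h 30 min
Thu: 10:26 AM–5:36 PM = 7 h 10 min; less 10 min break → 7 h 0 min
Fri: 9:26 AM–2:47 PM = 5 h 21 min
Sat: 7:44 AM–3:13 PM = 7 h 29 min; less 10 min break → 7 h 19 min
Sun: 11:18 AM–6:01 PM = 6 h 43 min; less 30 min break → 6 h 13 min
Total: 7 h 35 min + 8 h 30 min + 7 h 0 min + 5 h 21 min + 7 h 19 min + 6 h 13 min = 41 h 58 min.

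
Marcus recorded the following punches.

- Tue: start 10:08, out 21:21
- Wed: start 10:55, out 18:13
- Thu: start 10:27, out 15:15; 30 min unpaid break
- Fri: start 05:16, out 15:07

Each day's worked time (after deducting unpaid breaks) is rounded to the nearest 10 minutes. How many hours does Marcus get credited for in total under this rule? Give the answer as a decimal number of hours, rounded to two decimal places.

Tue: 10:08–21:21 = 11 h 13 min → rounds to 11 h 10 min
Wed: 10:55–18:13 = 7 h 18 min → rounds to 7 h 20 min
Thu: 10:27–15:15 = 4 h 48 min − 30 min = 4 h 18 min → rounds to 4 h 20 min
Fri: 05:16–15:07 = 9 h 51 min → rounds to 9 h 50 min
Total credited: 32 h 40 min.

32.67 hours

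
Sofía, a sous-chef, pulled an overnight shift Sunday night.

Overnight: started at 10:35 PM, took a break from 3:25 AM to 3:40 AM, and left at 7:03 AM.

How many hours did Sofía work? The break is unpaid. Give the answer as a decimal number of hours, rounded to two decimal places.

Overnight: 10:35 PM → midnight = 1 h 25 min; midnight → 7:03 AM = 7 h 3 min; span 8 h 28 min; less 15 min break → 8 h 13 min

8.22 hours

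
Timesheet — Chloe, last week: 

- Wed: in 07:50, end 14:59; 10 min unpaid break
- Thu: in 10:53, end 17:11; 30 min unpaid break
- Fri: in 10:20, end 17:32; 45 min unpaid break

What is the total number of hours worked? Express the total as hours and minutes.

Wed: 07:50–14:59 = 7 h 9 min; less 10 min break → 6 h 59 min
Thu: 10:53–17:11 = 6 h 18 min; less 30 min break → 5 h 48 min
Fri: 10:20–17:32 = 7 h 12 min; less 45 min break → 6 h 27 min
Total: 6 h 59 min + 5 h 48 min + 6 h 27 min = 19 h 14 min.

19 h 14 min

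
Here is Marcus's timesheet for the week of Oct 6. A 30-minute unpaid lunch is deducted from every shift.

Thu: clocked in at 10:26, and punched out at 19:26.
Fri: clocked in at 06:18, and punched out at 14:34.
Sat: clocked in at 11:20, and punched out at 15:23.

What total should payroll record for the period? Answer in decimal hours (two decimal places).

Thu: 10:26–19:26 = 9 h 0 min; less 30 min break → 8 h 30 min
Fri: 06:18–14:34 = 8 h 16 min; less 30 min break → 7 h 46 min
Sat: 11:20–15:23 = 4 h 3 min; less 30 min break → 3 h 33 min
Total: 8 h 30 min + 7 h 46 min + 3 h 33 min = 19 h 49 min.

19.82 hours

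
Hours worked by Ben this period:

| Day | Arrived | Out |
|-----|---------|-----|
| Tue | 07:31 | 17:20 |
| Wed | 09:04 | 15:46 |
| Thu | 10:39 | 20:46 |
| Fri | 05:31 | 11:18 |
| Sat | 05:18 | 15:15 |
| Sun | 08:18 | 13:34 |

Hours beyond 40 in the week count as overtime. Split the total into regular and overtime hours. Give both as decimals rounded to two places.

Tue: 07:31–17:20 = 9 h 49 min
Wed: 09:04–15:46 = 6 h 42 min
Thu: 10:39–20:46 = 10 h 7 min
Fri: 05:31–11:18 = 5 h 47 min
Sat: 05:18–15:15 = 9 h 57 min
Sun: 08:18–13:34 = 5 h 16 min
Total worked: 47 h 38 min = 47.63 h.
Threshold 40 h → overtime 7 h 38 min, regular 40 h 0 min.

Regular 40.00 hours, overtime 7.63 hours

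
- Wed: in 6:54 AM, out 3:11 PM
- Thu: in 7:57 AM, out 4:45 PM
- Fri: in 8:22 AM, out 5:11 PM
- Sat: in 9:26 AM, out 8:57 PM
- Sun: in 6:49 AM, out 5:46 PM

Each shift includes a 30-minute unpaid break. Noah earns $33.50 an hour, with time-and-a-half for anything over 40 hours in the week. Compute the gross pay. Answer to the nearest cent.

$1634.80

Wed: 6:54 AM–3:11 PM = 8 h 17 min; less 30 min break → 7 h 47 min
Thu: 7:57 AM–4:45 PM = 8 h 48 min; less 30 min break → 8 h 18 min
Fri: 8:22 AM–5:11 PM = 8 h 49 min; less 30 min break → 8 h 19 min
Sat: 9:26 AM–8:57 PM = 11 h 31 min; less 30 min break → 11 h 1 min
Sun: 6:49 AM–5:46 PM = 10 h 57 min; less 30 min break → 10 h 27 min
Total worked: 45 h 52 min = 2752 min.
Regular 40 h 0 min = 2400 min at $33.50/h; overtime 5 h 52 min = 352 min at $50.25/h.
Pay = (2400 × $33.50 + 352 × $50.25) ÷ 60 = $1634.80.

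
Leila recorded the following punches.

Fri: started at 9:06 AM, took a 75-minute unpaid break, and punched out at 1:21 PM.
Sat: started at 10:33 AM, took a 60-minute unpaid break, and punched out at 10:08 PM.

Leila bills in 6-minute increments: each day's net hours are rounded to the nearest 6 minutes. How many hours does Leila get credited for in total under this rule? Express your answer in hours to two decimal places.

13.60 hours

Fri: 9:06 AM–1:21 PM = 4 h 15 min − 75 min = 3 h 0 min → rounds to 3 h 0 min
Sat: 10:33 AM–10:08 PM = 11 h 35 min − 60 min = 10 h 35 min → rounds to 10 h 36 min
Total credited: 13 h 36 min.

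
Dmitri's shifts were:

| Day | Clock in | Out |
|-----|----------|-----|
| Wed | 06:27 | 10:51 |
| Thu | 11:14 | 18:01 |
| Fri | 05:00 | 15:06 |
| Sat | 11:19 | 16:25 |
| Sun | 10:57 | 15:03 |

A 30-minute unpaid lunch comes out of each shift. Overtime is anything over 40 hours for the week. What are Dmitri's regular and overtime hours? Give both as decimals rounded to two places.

Wed: 06:27–10:51 = 4 h 24 min; less 30 min break → 3 h 54 min
Thu: 11:14–18:01 = 6 h 47 min; less 30 min break → 6 h 17 min
Fri: 05:00–15:06 = 10 h 6 min; less 30 min break → 9 h 36 min
Sat: 11:19–16:25 = 5 h 6 min; less 30 min break → 4 h 36 min
Sun: 10:57–15:03 = 4 h 6 min; less 30 min break → 3 h 36 min
Total worked: 27 h 59 min = 27.98 h.
Threshold 40 h → overtime 0 h 0 min, regular 27 h 59 min.

Regular 27.98 hours, overtime 0.00 hours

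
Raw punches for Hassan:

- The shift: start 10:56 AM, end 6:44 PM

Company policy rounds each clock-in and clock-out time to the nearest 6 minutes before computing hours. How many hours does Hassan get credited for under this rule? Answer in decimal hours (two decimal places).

The shift: in 10:56 AM→10:54 AM, out 6:44 PM→6:42 PM; 7 h 48 min

7.80 hours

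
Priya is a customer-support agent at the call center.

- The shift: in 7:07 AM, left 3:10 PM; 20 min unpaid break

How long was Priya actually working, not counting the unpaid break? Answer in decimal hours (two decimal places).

The shift: 7:07 AM–3:10 PM = 8 h 3 min; less 20 min break → 7 h 43 min

7.72 hours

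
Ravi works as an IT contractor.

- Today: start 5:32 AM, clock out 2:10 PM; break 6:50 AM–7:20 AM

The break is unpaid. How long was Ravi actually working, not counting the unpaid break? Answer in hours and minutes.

8 h 8 min

Today: 5:32 AM–2:10 PM = 8 h 38 min; less 30 min break → 8 h 8 min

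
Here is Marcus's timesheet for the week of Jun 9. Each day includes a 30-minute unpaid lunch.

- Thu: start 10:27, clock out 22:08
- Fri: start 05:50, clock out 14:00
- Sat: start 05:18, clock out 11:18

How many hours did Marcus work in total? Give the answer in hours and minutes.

24 h 21 min

Thu: 10:27–22:08 = 11 h 41 min; less 30 min break → 11 h 11 min
Fri: 05:50–14:00 = 8 h 10 min; less 30 min break → 7 h 40 min
Sat: 05:18–11:18 = 6 h 0 min; less 30 min break → 5 h 30 min
Total: 11 h 11 min + 7 h 40 min + 5 h 30 min = 24 h 21 min.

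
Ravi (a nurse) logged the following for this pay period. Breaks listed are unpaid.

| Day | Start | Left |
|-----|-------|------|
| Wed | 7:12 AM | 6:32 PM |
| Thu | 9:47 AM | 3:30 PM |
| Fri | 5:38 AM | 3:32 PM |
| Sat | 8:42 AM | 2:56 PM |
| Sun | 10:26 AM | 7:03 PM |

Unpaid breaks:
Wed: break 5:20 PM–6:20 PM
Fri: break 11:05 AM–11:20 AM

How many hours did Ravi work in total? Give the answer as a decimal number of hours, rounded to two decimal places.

Wed: 7:12 AM–6:32 PM = 11 h 20 min; less 60 min break → 10 h 20 min
Thu: 9:47 AM–3:30 PM = 5 h 43 min
Fri: 5:38 AM–3:32 PM = 9 h 54 min; less 15 min break → 9 h 39 min
Sat: 8:42 AM–2:56 PM = 6 h 14 min
Sun: 10:26 AM–7:03 PM = 8 h 37 min
Total: 10 h 20 min + 5 h 43 min + 9 h 39 min + 6 h 14 min + 8 h 37 min = 40 h 33 min.

40.55 hours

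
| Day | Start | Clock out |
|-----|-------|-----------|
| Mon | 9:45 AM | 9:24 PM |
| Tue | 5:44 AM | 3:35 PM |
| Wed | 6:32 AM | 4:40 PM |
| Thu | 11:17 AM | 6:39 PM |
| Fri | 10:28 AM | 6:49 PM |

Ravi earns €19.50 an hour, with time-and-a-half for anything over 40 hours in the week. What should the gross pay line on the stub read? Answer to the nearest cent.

€994.99

Mon: 9:45 AM–9:24 PM = 11 h 39 min
Tue: 5:44 AM–3:35 PM = 9 h 51 min
Wed: 6:32 AM–4:40 PM = 10 h 8 min
Thu: 11:17 AM–6:39 PM = 7 h 22 min
Fri: 10:28 AM–6:49 PM = 8 h 21 min
Total worked: 47 h 21 min = 2841 min.
Regular 40 h 0 min = 2400 min at €19.50/h; overtime 7 h 21 min = 441 min at €29.25/h.
Pay = (2400 × €19.50 + 441 × €29.25) ÷ 60 = €994.99.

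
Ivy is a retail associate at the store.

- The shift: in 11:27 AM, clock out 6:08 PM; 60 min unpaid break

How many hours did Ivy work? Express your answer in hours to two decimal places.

5.68 hours

The shift: 11:27 AM–6:08 PM = 6 h 41 min; less 60 min break → 5 h 41 min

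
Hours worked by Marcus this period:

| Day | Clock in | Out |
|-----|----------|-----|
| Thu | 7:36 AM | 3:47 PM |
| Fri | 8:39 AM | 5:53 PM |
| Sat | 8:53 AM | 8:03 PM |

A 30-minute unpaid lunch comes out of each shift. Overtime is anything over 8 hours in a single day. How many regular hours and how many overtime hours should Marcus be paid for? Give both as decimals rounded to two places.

Regular 23.68 hours, overtime 3.40 hours

Thu: 7:36 AM–3:47 PM = 8 h 11 min; less 30 min break → 7 h 41 min
Fri: 8:39 AM–5:53 PM = 9 h 14 min; less 30 min break → 8 h 44 min
Sat: 8:53 AM–8:03 PM = 11 h 10 min; less 30 min break → 10 h 40 min
Thu reg 7 h 41 min / OT 0 h 0 min; Fri reg 8 h 0 min / OT 0 h 44 min; Sat reg 8 h 0 min / OT 2 h 40 min.
Totals: regular 23 h 41 min, overtime 3 h 24 min.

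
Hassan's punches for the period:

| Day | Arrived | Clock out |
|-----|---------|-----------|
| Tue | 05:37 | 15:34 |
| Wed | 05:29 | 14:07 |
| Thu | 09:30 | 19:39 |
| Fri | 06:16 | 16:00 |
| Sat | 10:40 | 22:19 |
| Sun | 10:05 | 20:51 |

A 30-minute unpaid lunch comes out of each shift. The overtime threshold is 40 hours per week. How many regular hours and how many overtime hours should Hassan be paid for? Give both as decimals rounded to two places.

Tue: 05:37–15:34 = 9 h 57 min; less 30 min break → 9 h 27 min
Wed: 05:29–14:07 = 8 h 38 min; less 30 min break → 8 h 8 min
Thu: 09:30–19:39 = 10 h 9 min; less 30 min break → 9 h 39 min
Fri: 06:16–16:00 = 9 h 44 min; less 30 min break → 9 h 14 min
Sat: 10:40–22:19 = 11 h 39 min; less 30 min break → 11 h 9 min
Sun: 10:05–20:51 = 10 h 46 min; less 30 min break → 10 h 16 min
Total worked: 57 h 53 min = 57.88 h.
Threshold 40 h → overtime 17 h 53 min, regular 40 h 0 min.

Regular 40.00 hours, overtime 17.88 hours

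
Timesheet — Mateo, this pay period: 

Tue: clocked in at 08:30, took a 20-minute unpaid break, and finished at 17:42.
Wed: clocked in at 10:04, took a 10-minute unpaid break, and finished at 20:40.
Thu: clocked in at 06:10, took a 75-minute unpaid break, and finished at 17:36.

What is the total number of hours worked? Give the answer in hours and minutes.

29 h 29 min

Tue: 08:30–17:42 = 9 h 12 min; less 20 min break → 8 h 52 min
Wed: 10:04–20:40 = 10 h 36 min; less 10 min break → 10 h 26 min
Thu: 06:10–17:36 = 11 h 26 min; less 75 min break → 10 h 11 min
Total: 8 h 52 min + 10 h 26 min + 10 h 11 min = 29 h 29 min.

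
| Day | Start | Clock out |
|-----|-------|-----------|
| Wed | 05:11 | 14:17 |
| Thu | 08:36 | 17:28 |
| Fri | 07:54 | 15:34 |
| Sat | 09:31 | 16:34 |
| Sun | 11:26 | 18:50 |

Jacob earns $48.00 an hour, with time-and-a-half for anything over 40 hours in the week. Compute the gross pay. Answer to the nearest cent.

$1926.00

Wed: 05:11–14:17 = 9 h 6 min
Thu: 08:36–17:28 = 8 h 52 min
Fri: 07:54–15:34 = 7 h 40 min
Sat: 09:31–16:34 = 7 h 3 min
Sun: 11:26–18:50 = 7 h 24 min
Total worked: 40 h 5 min = 2405 min.
Regular 40 h 0 min = 2400 min at $48.00/h; overtime 0 h 5 min = 5 min at $72.00/h.
Pay = (2400 × $48.00 + 5 × $72.00) ÷ 60 = $1926.00.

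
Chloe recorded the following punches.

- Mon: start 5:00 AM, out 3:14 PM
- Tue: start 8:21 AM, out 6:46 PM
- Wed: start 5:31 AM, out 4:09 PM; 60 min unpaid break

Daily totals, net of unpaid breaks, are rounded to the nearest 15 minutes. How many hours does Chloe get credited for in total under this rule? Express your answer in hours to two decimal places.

30.50 hours

Mon: 5:00 AM–3:14 PM = 10 h 14 min → rounds to 10 h 15 min
Tue: 8:21 AM–6:46 PM = 10 h 25 min → rounds to 10 h 30 min
Wed: 5:31 AM–4:09 PM = 10 h 38 min − 60 min = 9 h 38 min → rounds to 9 h 45 min
Total credited: 30 h 30 min.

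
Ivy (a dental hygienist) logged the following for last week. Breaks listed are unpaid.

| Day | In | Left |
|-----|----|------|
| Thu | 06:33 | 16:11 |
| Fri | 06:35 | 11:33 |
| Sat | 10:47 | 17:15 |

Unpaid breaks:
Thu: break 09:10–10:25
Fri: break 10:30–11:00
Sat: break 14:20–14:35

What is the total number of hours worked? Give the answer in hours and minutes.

19 h 4 min

Thu: 06:33–16:11 = 9 h 38 min; less 75 min break → 8 h 23 min
Fri: 06:35–11:33 = 4 h 58 min; less 30 min break → 4 h 28 min
Sat: 10:47–17:15 = 6 h 28 min; less 15 min break → 6 h 13 min
Total: 8 h 23 min + 4 h 28 min + 6 h 13 min = 19 h 4 min.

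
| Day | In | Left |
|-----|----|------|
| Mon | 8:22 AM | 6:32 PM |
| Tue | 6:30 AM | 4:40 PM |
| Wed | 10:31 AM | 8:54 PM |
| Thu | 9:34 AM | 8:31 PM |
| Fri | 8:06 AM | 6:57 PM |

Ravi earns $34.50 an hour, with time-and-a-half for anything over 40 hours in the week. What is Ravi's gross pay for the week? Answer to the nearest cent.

Mon: 8:22 AM–6:32 PM = 10 h 10 min
Tue: 6:30 AM–4:40 PM = 10 h 10 min
Wed: 10:31 AM–8:54 PM = 10 h 23 min
Thu: 9:34 AM–8:31 PM = 10 h 57 min
Fri: 8:06 AM–6:57 PM = 10 h 51 min
Total worked: 52 h 31 min = 3151 min.
Regular 40 h 0 min = 2400 min at $34.50/h; overtime 12 h 31 min = 751 min at $51.75/h.
Pay = (2400 × $34.50 + 751 × $51.75) ÷ 60 = $2027.74.

$2027.74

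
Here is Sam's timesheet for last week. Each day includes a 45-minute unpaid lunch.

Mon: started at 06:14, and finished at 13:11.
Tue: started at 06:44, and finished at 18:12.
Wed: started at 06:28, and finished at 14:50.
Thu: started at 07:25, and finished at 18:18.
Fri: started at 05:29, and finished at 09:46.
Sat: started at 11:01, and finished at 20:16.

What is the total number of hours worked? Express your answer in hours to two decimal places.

Mon: 06:14–13:11 = 6 h 57 min; less 45 min break → 6 h 12 min
Tue: 06:44–18:12 = 11 h 28 min; less 45 min break → 10 h 43 min
Wed: 06:28–14:50 = 8 h 22 min; less 45 min break → 7 h 37 min
Thu: 07:25–18:18 = 10 h 53 min; less 45 min break → 10 h 8 min
Fri: 05:29–09:46 = 4 h 17 min; less 45 min break → 3 h 32 min
Sat: 11:01–20:16 = 9 h 15 min; less 45 min break → 8 h 30 min
Total: 6 h 12 min + 10 h 43 min + 7 h 37 min + 10 h 8 min + 3 h 32 min + 8 h 30 min = 46 h 42 min.

46.70 hours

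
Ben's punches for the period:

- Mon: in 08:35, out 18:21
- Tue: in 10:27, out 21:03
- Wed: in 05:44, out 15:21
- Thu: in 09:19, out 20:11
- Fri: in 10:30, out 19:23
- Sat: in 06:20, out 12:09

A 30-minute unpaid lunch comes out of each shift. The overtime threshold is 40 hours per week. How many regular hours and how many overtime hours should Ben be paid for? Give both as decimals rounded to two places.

Regular 40.00 hours, overtime 12.55 hours

Mon: 08:35–18:21 = 9 h 46 min; less 30 min break → 9 h 16 min
Tue: 10:27–21:03 = 10 h 36 min; less 30 min break → 10 h 6 min
Wed: 05:44–15:21 = 9 h 37 min; less 30 min break → 9 h 7 min
Thu: 09:19–20:11 = 10 h 52 min; less 30 min break → 10 h 22 min
Fri: 10:30–19:23 = 8 h 53 min; less 30 min break → 8 h 23 min
Sat: 06:20–12:09 = 5 h 49 min; less 30 min break → 5 h 19 min
Total worked: 52 h 33 min = 52.55 h.
Threshold 40 h → overtime 12 h 33 min, regular 40 h 0 min.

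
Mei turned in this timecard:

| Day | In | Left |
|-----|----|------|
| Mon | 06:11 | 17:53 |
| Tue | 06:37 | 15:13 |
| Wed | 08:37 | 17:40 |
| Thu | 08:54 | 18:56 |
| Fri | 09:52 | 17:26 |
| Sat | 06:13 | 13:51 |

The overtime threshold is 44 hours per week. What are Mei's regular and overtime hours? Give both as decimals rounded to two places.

Mon: 06:11–17:53 = 11 h 42 min
Tue: 06:37–15:13 = 8 h 36 min
Wed: 08:37–17:40 = 9 h 3 min
Thu: 08:54–18:56 = 10 h 2 min
Fri: 09:52–17:26 = 7 h 34 min
Sat: 06:13–13:51 = 7 h 38 min
Total worked: 54 h 35 min = 54.58 h.
Threshold 44 h → overtime 10 h 35 min, regular 44 h 0 min.

Regular 44.00 hours, overtime 10.58 hours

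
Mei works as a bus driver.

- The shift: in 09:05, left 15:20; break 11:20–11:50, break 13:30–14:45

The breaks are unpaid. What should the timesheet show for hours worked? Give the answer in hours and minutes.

4 h 30 min

The shift: 09:05–15:20 = 6 h 15 min; less 105 min break → 4 h 30 min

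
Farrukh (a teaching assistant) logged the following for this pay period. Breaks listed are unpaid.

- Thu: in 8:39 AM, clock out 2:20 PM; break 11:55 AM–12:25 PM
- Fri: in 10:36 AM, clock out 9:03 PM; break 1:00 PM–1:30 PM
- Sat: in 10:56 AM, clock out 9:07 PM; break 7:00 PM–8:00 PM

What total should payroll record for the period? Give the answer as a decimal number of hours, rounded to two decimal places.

24.32 hours

Thu: 8:39 AM–2:20 PM = 5 h 41 min; less 30 min break → 5 h 11 min
Fri: 10:36 AM–9:03 PM = 10 h 27 min; less 30 min break → 9 h 57 min
Sat: 10:56 AM–9:07 PM = 10 h 11 min; less 60 min break → 9 h 11 min
Total: 5 h 11 min + 9 h 57 min + 9 h 11 min = 24 h 19 min.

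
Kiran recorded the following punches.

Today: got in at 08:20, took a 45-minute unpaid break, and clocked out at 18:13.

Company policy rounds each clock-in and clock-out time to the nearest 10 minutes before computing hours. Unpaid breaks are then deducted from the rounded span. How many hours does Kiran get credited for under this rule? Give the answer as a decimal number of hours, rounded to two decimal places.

Today: in 08:20→08:20, out 18:13→18:10; 9 h 50 min − 45 min = 9 h 5 min

9.08 hours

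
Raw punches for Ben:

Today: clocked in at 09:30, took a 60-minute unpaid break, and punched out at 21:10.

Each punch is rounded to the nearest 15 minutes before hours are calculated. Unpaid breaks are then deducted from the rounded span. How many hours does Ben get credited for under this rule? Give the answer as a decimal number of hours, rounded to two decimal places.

10.75 hours

Today: in 09:30→09:30, out 21:10→21:15; 11 h 45 min − 60 min = 10 h 45 min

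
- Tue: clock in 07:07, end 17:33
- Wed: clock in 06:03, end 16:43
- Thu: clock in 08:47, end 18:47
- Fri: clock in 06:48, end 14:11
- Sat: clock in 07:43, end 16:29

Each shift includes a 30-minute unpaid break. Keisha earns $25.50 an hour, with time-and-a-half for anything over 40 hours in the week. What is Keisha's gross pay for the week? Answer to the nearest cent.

Tue: 07:07–17:33 = 10 h 26 min; less 30 min break → 9 h 56 min
Wed: 06:03–16:43 = 10 h 40 min; less 30 min break → 10 h 10 min
Thu: 08:47–18:47 = 10 h 0 min; less 30 min break → 9 h 30 min
Fri: 06:48–14:11 = 7 h 23 min; less 30 min break → 6 h 53 min
Sat: 07:43–16:29 = 8 h 46 min; less 30 min break → 8 h 16 min
Total worked: 44 h 45 min = 2685 min.
Regular 40 h 0 min = 2400 min at $25.50/h; overtime 4 h 45 min = 285 min at $38.25/h.
Pay = (2400 × $25.50 + 285 × $38.25) ÷ 60 = $1201.69.

$1201.69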